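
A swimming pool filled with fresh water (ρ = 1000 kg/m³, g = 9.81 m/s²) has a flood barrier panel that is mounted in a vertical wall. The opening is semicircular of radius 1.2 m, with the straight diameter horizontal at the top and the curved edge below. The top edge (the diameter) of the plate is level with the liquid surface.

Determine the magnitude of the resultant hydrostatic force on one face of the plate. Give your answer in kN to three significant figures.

γ = ρg = 1000 × 9.81 = 9810 N/m³ = 9.81 kN/m³.
The centroid of a semicircle lies 4r/(3π) = 0.509296 m from the diameter, here below the top edge, so the centroid depth is h_c = 0.509296 m.
A = πr²/2 = π × 1.2²/2 = 2.26195 m².
Resultant F = γ·h_c·A = 9.81 × 0.509296 × 2.26195 = 11.3011 kN.

F ≈ 11.3 kN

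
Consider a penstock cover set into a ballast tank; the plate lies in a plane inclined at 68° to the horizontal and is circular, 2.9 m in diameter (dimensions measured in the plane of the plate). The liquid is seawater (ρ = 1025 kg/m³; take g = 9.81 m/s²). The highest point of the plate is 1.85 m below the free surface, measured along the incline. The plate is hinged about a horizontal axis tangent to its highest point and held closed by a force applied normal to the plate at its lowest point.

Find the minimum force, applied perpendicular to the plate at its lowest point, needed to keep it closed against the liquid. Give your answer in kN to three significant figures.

P ≈ 113 kN

γ = ρg = 1025 × 9.81 / 1000 = 10.05525 kN/m³.
Let θ = 68° be the plate's angle to the horizontal; measure y along the incline from where the plane meets the free surface. Vertical depth h = y·sinθ with sinθ = 0.927184.
The centroid is at the centre, 1.45 m below the top of the plate, so y_c = 1.85 + 1.45 = 3.3 m and h_c = 3.3 × 0.927184 = 3.05971 m.
A = π(1.45)² = 6.6052 m².
Resultant F = γ·h_c·A = 10.05525 × 3.05971 × 6.6052 = 203.217 kN.
I_c = πr⁴/4 = π × 1.45⁴/4 = 3.47186 m⁴.
Centre of pressure: y_p = y_c + I_c/(y_c·A) = 3.3 + 3.47186/(3.3 × 6.6052) = 3.3 + 0.15928 = 3.45928 m along the plane.
The resultant acts 1.45 + 0.15928 = 1.60928 m (along the plate) below the hinge at the top edge, so the moment about the hinge is M = F × 1.60928 = 203.217 × 1.60928 = 327.033 kN·m.
A normal force at the bottom, 2.9 m from the hinge, must supply this moment: P = 327.033/2.9 = 112.77 kN.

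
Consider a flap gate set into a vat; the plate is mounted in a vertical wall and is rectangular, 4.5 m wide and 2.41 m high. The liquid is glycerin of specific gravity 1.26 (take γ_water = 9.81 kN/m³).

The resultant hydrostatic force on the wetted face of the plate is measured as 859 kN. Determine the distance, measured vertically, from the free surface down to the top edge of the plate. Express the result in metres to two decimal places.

d_top ≈ 5.20 m

γ = 1.26 × 9.81 = 12.3606 kN/m³.
A = 4.5 × 2.41 = 10.845 m².
From F = γ·h_c·A, the centroid depth is h_c = 859/(12.3606 × 10.845) = 6.40802 m.
The centroid lies 2.41/2 = 1.205 m below the top edge, so the top edge sits at h_top = 6.40802 − 1.205 = 5.20302 m below the surface.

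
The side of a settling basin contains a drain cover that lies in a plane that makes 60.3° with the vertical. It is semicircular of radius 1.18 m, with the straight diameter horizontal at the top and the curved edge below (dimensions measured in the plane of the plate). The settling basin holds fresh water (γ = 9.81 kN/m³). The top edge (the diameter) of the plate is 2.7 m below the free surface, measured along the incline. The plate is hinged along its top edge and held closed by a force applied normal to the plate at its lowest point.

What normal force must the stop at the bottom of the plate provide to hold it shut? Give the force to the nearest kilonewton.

P ≈ 15 kN

γ = 9.81 kN/m³.
The plate makes 60.3° with the vertical, i.e. θ = 90° − 60.3° = 29.7° to the horizontal. Measuring y along the incline from the free-surface line, vertical depth h = y·sinθ with sinθ = 0.495459.
The centroid of a semicircle lies 4r/(3π) = 0.500808 m from the diameter, here below the top edge, so y_c = 2.7 + 0.500808 = 3.20081 m and h_c = 3.20081 × 0.495459 = 1.58587 m.
A = πr²/2 = π × 1.18²/2 = 2.18718 m².
Resultant F = γ·h_c·A = 9.81 × 1.58587 × 2.18718 = 34.0268 kN.
I_c = (π/8 − 8/(9π))·r⁴ = 0.109757 × 1.18⁴ = 0.212794 m⁴.
Centre of pressure: y_p = y_c + I_c/(y_c·A) = 3.20081 + 0.212794/(3.20081 × 2.18718) = 3.20081 + 0.0303959 = 3.23121 m along the plane.
The resultant acts 0.500808 + 0.0303959 = 0.531204 m (along the plate) below the hinge at the top edge, so the moment about the hinge is M = F × 0.531204 = 34.0268 × 0.531204 = 18.0752 kN·m.
A normal force at the bottom, 1.18 m from the hinge, must supply this moment: P = 18.0752/1.18 = 15.318 kN.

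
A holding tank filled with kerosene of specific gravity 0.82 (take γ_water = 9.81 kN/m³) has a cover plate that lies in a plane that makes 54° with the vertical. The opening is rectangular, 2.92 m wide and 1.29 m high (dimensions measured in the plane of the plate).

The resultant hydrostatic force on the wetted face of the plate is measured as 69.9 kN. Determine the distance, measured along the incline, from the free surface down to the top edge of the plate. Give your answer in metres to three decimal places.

γ = 0.82 × 9.81 = 8.0442 kN/m³.
A = 2.92 × 1.29 = 3.7668 m².
From F = γ·h_c·A, the centroid depth is h_c = 69.9/(8.0442 × 3.7668) = 2.30686 m.
The plate makes 54° with the vertical, i.e. θ = 90° − 54° = 36° to the horizontal. Measuring y along the incline from the free-surface line, vertical depth h = y·sinθ with sinθ = 0.587785.
Along the incline, y_c = h_c/sinθ = 2.30686/0.587785 = 3.92467 m.
The centroid lies 1.29/2 = 0.645 m below the top edge, so the top edge sits at y_top = 3.92467 − 0.645 = 3.27967 m along the incline.

y_top ≈ 3.280 m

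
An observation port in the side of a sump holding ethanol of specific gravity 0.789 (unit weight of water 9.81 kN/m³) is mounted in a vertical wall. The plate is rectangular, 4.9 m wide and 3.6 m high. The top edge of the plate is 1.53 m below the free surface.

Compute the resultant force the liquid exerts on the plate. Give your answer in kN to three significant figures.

γ = 0.789 × 9.81 = 7.74009 kN/m³.
The centroid lies 3.6/2 = 1.8 m below the top edge, so the centroid depth is h_c = 1.53 + 1.8 = 3.33 m.
A = 4.9 × 3.6 = 17.64 m².
Resultant F = γ·h_c·A = 7.74009 × 3.33 × 17.64 = 454.662 kN.

F ≈ 455 kN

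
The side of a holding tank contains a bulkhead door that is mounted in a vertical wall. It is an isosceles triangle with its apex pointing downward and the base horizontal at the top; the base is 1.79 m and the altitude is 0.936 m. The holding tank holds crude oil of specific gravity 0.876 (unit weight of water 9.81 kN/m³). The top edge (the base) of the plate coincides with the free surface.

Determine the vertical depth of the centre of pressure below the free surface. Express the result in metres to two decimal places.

γ = 0.876 × 9.81 = 8.59356 kN/m³.
With the apex down, the centroid sits h/3 = 0.936/3 = 0.312 m below the base (the top edge), so the centroid depth is h_c = 0.312 m.
A = ½ × 1.79 × 0.936 = 0.83772 m².
Resultant F = γ·h_c·A = 8.59356 × 0.312 × 0.83772 = 2.24609 kN.
I_c = b·h³/36 = 1.79 × 0.936³/36 = 0.0407735 m⁴.
Centre of pressure: y_p = y_c + I_c/(y_c·A) = 0.312 + 0.0407735/(0.312 × 0.83772) = 0.312 + 0.156 = 0.468 m along the plane.

h_p = 0.47 m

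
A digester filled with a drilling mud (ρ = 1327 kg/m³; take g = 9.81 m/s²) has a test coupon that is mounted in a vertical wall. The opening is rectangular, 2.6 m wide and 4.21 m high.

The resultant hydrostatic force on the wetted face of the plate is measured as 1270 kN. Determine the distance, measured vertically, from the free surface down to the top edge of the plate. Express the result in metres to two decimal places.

γ = ρg = 1327 × 9.81 / 1000 = 13.01787 kN/m³.
A = 2.6 × 4.21 = 10.946 m².
From F = γ·h_c·A, the centroid depth is h_c = 1270/(13.01787 × 10.946) = 8.91268 m.
The centroid lies 4.21/2 = 2.105 m below the top edge, so the top edge sits at h_top = 8.91268 − 2.105 = 6.80768 m below the surface.

d_top ≈ 6.81 m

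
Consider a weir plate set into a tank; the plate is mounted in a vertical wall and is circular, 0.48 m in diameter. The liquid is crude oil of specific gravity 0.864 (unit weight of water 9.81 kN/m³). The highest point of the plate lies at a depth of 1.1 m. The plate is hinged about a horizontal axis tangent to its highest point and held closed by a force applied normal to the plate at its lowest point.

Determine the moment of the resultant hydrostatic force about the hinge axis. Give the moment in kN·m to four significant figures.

γ = 0.864 × 9.81 = 8.47584 kN/m³.
The centroid is at the centre, 0.24 m below the top of the plate, so the centroid depth is h_c = 1.1 + 0.24 = 1.34 m.
A = π(0.24)² = 0.180956 m².
Resultant F = γ·h_c·A = 8.47584 × 1.34 × 0.180956 = 2.05523 kN.
I_c = πr⁴/4 = π × 0.24⁴/4 = 0.00260576 m⁴.
Centre of pressure: y_p = y_c + I_c/(y_c·A) = 1.34 + 0.00260576/(1.34 × 0.180956) = 1.34 + 0.0107462 = 1.35075 m along the plane.
The resultant acts 0.24 + 0.0107462 = 0.250746 m (along the plate) below the hinge at the top edge, so the moment about the hinge is M = F × 0.250746 = 2.05523 × 0.250746 = 0.515341 kN·m.

M ≈ 0.5153 kN·m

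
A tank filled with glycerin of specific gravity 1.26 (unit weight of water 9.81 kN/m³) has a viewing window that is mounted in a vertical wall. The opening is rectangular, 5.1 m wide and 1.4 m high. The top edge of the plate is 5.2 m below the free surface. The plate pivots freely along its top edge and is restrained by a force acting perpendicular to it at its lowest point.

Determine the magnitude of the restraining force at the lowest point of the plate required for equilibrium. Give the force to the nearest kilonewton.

P ≈ 271 kN

γ = 1.26 × 9.81 = 12.3606 kN/m³.
The centroid lies 1.4/2 = 0.7 m below the top edge, so the centroid depth is h_c = 5.2 + 0.7 = 5.9 m.
A = 5.1 × 1.4 = 7.14 m².
Resultant F = γ·h_c·A = 12.3606 × 5.9 × 7.14 = 520.703 kN.
I_c = b·h³/12 = 5.1 × 1.4³/12 = 1.1662 m⁴.
Centre of pressure: y_p = y_c + I_c/(y_c·A) = 5.9 + 1.1662/(5.9 × 7.14) = 5.9 + 0.0276836 = 5.92768 m along the plane.
The resultant acts 0.7 + 0.0276836 = 0.727684 m (along the plate) below the hinge at the top edge, so the moment about the hinge is M = F × 0.727684 = 520.703 × 0.727684 = 378.907 kN·m.
A normal force at the bottom, 1.4 m from the hinge, must supply this moment: P = 378.907/1.4 = 270.648 kN.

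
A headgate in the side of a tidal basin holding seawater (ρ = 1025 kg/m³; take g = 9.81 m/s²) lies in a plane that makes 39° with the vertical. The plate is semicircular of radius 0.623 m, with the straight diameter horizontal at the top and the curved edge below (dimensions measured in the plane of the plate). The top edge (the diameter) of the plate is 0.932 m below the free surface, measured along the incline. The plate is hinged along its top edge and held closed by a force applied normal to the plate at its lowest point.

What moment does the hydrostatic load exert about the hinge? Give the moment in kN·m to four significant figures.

M ≈ 1.636 kN·m

γ = ρg = 1025 × 9.81 / 1000 = 10.05525 kN/m³.
The plate makes 39° with the vertical, i.e. θ = 90° − 39° = 51° to the horizontal. Measuring y along the incline from the free-surface line, vertical depth h = y·sinθ with sinθ = 0.777146.
The centroid of a semicircle lies 4r/(3π) = 0.264409 m from the diameter, here below the top edge, so y_c = 0.932 + 0.264409 = 1.19641 m and h_c = 1.19641 × 0.777146 = 0.929785 m.
A = πr²/2 = π × 0.623²/2 = 0.609672 m².
Resultant F = γ·h_c·A = 10.05525 × 0.929785 × 0.609672 = 5.69996 kN.
I_c = (π/8 − 8/(9π))·r⁴ = 0.109757 × 0.623⁴ = 0.0165342 m⁴.
Centre of pressure: y_p = y_c + I_c/(y_c·A) = 1.19641 + 0.0165342/(1.19641 × 0.609672) = 1.19641 + 0.0226677 = 1.21908 m along the plane.
The resultant acts 0.264409 + 0.0226677 = 0.287077 m (along the plate) below the hinge at the top edge, so the moment about the hinge is M = F × 0.287077 = 5.69996 × 0.287077 = 1.63633 kN·m.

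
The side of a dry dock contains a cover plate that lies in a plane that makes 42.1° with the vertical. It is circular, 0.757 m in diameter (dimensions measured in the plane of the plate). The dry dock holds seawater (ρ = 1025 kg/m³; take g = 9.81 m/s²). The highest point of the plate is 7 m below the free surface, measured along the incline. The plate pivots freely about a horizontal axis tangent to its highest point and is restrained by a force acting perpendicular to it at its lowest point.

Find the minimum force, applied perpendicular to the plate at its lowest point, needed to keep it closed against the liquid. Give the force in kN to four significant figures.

P ≈ 12.55 kN

γ = ρg = 1025 × 9.81 / 1000 = 10.05525 kN/m³.
The plate makes 42.1° with the vertical, i.e. θ = 90° − 42.1° = 47.9° to the horizontal. Measuring y along the incline from the free-surface line, vertical depth h = y·sinθ with sinθ = 0.741976.
The centroid is at the centre, 0.3785 m below the top of the plate, so y_c = 7 + 0.3785 = 7.3785 m and h_c = 7.3785 × 0.741976 = 5.47467 m.
A = π(0.3785)² = 0.450072 m².
Resultant F = γ·h_c·A = 10.05525 × 5.47467 × 0.450072 = 24.7761 kN.
I_c = πr⁴/4 = π × 0.3785⁴/4 = 0.0161196 m⁴.
Centre of pressure: y_p = y_c + I_c/(y_c·A) = 7.3785 + 0.0161196/(7.3785 × 0.450072) = 7.3785 + 0.00485405 = 7.38335 m along the plane.
The resultant acts 0.3785 + 0.00485405 = 0.383354 m (along the plate) below the hinge at the top edge, so the moment about the hinge is M = F × 0.383354 = 24.7761 × 0.383354 = 9.49802 kN·m.
A normal force at the bottom, 0.757 m from the hinge, must supply this moment: P = 9.49802/0.757 = 12.5469 kN.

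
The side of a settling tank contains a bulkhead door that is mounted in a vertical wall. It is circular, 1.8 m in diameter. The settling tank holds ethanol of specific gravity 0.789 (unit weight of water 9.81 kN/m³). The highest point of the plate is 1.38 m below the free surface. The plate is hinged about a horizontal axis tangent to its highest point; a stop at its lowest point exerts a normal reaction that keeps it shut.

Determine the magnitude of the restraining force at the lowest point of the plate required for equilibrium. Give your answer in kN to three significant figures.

P ≈ 24.7 kN

γ = 0.789 × 9.81 = 7.74009 kN/m³.
The centroid is at the centre, 0.9 m below the top of the plate, so the centroid depth is h_c = 1.38 + 0.9 = 2.28 m.
A = π(0.9)² = 2.54469 m².
Resultant F = γ·h_c·A = 7.74009 × 2.28 × 2.54469 = 44.9072 kN.
I_c = πr⁴/4 = π × 0.9⁴/4 = 0.5153 m⁴.
Centre of pressure: y_p = y_c + I_c/(y_c·A) = 2.28 + 0.5153/(2.28 × 2.54469) = 2.28 + 0.0888158 = 2.36882 m along the plane.
The resultant acts 0.9 + 0.0888158 = 0.988816 m (along the plate) below the hinge at the top edge, so the moment about the hinge is M = F × 0.988816 = 44.9072 × 0.988816 = 44.405 kN·m.
A normal force at the bottom, 1.8 m from the hinge, must supply this moment: P = 44.405/1.8 = 24.6694 kN.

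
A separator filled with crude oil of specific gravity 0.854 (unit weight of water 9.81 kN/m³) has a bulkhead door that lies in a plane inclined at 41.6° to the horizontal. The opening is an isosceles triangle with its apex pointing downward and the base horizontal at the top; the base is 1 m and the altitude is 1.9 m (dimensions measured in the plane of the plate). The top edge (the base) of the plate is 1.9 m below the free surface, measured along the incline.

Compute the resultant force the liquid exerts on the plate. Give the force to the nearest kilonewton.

F ≈ 13 kN

γ = 0.854 × 9.81 = 8.37774 kN/m³.
Let θ = 41.6° be the plate's angle to the horizontal; measure y along the incline from where the plane meets the free surface. Vertical depth h = y·sinθ with sinθ = 0.663926.
With the apex down, the centroid sits h/3 = 1.9/3 = 0.633333 m below the base (the top edge), so y_c = 1.9 + 0.633333 = 2.53333 m and h_c = 2.53333 × 0.663926 = 1.68194 m.
A = ½ × 1 × 1.9 = 0.95 m².
Resultant F = γ·h_c·A = 8.37774 × 1.68194 × 0.95 = 13.3863 kN.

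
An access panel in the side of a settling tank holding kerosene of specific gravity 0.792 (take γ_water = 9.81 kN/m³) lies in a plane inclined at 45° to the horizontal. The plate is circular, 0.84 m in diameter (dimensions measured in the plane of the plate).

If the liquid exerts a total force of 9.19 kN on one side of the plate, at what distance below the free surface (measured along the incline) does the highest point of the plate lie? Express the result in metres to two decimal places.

γ = 0.792 × 9.81 = 7.76952 kN/m³.
A = π(0.42)² = 0.554177 m².
From F = γ·h_c·A, the centroid depth is h_c = 9.19/(7.76952 × 0.554177) = 2.13439 m.
Let θ = 45° be the plate's angle to the horizontal; measure y along the incline from where the plane meets the free surface. Vertical depth h = y·sinθ with sinθ = 0.707107.
Along the incline, y_c = h_c/sinθ = 2.13439/0.707107 = 3.01848 m.
The centroid is at the centre, 0.42 m below the top of the plate, so the highest point sits at y_top = 3.01848 − 0.42 = 2.59848 m along the incline.

y_top ≈ 2.60 m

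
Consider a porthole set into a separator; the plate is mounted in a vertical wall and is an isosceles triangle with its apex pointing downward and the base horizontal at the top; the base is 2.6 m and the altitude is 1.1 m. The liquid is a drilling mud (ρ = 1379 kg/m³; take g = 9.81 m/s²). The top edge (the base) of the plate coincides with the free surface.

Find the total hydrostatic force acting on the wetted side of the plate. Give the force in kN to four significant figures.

F ≈ 7.093 kN

γ = ρg = 1379 × 9.81 / 1000 = 13.52799 kN/m³.
With the apex down, the centroid sits h/3 = 1.1/3 = 0.366667 m below the base (the top edge), so the centroid depth is h_c = 0.366667 m.
A = ½ × 2.6 × 1.1 = 1.43 m².
Resultant F = γ·h_c·A = 13.52799 × 0.366667 × 1.43 = 7.09318 kN.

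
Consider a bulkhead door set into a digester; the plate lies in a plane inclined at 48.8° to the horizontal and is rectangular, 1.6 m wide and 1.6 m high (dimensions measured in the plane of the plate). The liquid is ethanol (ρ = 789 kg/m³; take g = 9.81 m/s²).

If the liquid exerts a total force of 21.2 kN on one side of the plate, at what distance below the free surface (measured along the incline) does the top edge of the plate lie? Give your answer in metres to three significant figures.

y_top ≈ 0.622 m

γ = ρg = 789 × 9.81 / 1000 = 7.74009 kN/m³.
A = 1.6 × 1.6 = 2.56 m².
From F = γ·h_c·A, the centroid depth is h_c = 21.2/(7.74009 × 2.56) = 1.06992 m.
Let θ = 48.8° be the plate's angle to the horizontal; measure y along the incline from where the plane meets the free surface. Vertical depth h = y·sinθ with sinθ = 0.752415.
Along the incline, y_c = h_c/sinθ = 1.06992/0.752415 = 1.42198 m.
The centroid lies 1.6/2 = 0.8 m below the top edge, so the top edge sits at y_top = 1.42198 − 0.8 = 0.62198 m along the incline.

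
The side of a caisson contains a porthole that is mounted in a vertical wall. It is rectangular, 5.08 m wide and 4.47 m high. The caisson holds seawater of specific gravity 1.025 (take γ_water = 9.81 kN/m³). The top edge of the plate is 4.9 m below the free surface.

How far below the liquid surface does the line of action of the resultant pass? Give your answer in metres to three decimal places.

γ = 1.025 × 9.81 = 10.05525 kN/m³.
The centroid lies 4.47/2 = 2.235 m below the top edge, so the centroid depth is h_c = 4.9 + 2.235 = 7.135 m.
A = 5.08 × 4.47 = 22.7076 m².
Resultant F = γ·h_c·A = 10.05525 × 7.135 × 22.7076 = 1629.14 kN.
I_c = b·h³/12 = 5.08 × 4.47³/12 = 37.8099 m⁴.
Centre of pressure: y_p = y_c + I_c/(y_c·A) = 7.135 + 37.8099/(7.135 × 22.7076) = 7.135 + 0.233367 = 7.36837 m along the plane.

h_p = 7.368 m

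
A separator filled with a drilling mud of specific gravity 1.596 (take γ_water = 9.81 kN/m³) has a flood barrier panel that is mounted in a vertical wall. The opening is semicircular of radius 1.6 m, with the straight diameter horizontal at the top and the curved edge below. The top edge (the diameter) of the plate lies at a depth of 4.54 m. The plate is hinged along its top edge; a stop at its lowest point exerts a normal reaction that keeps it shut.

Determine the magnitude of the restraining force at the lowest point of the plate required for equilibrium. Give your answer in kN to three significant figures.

P ≈ 146 kN

γ = 1.596 × 9.81 = 15.65676 kN/m³.
The centroid of a semicircle lies 4r/(3π) = 0.679061 m from the diameter, here below the top edge, so the centroid depth is h_c = 4.54 + 0.679061 = 5.21906 m.
A = πr²/2 = π × 1.6²/2 = 4.02124 m².
Resultant F = γ·h_c·A = 15.65676 × 5.21906 × 4.02124 = 328.59 kN.
I_c = (π/8 − 8/(9π))·r⁴ = 0.109757 × 1.6⁴ = 0.719303 m⁴.
Centre of pressure: y_p = y_c + I_c/(y_c·A) = 5.21906 + 0.719303/(5.21906 × 4.02124) = 5.21906 + 0.0342736 = 5.25333 m along the plane.
The resultant acts 0.679061 + 0.0342736 = 0.713335 m (along the plate) below the hinge at the top edge, so the moment about the hinge is M = F × 0.713335 = 328.59 × 0.713335 = 234.395 kN·m.
A normal force at the bottom, 1.6 m from the hinge, must supply this moment: P = 234.395/1.6 = 146.497 kN.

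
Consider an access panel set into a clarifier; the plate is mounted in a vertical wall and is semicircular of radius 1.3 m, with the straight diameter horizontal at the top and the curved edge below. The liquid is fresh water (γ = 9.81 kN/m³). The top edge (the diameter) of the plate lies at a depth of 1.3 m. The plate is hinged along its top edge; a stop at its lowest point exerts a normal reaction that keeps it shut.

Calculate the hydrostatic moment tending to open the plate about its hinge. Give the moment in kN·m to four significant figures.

M ≈ 29.68 kN·m

γ = 9.81 kN/m³.
The centroid of a semicircle lies 4r/(3π) = 0.551737 m from the diameter, here below the top edge, so the centroid depth is h_c = 1.3 + 0.551737 = 1.85174 m.
A = πr²/2 = π × 1.3²/2 = 2.65465 m².
Resultant F = γ·h_c·A = 9.81 × 1.85174 × 2.65465 = 48.2232 kN.
I_c = (π/8 − 8/(9π))·r⁴ = 0.109757 × 1.3⁴ = 0.313477 m⁴.
Centre of pressure: y_p = y_c + I_c/(y_c·A) = 1.85174 + 0.313477/(1.85174 × 2.65465) = 1.85174 + 0.0637703 = 1.91551 m along the plane.
The resultant acts 0.551737 + 0.0637703 = 0.615507 m (along the plate) below the hinge at the top edge, so the moment about the hinge is M = F × 0.615507 = 48.2232 × 0.615507 = 29.6817 kN·m.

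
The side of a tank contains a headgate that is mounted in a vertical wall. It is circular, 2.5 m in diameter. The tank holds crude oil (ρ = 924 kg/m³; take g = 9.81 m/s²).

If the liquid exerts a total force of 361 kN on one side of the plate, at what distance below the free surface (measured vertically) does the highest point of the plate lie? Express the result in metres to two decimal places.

γ = ρg = 924 × 9.81 / 1000 = 9.06444 kN/m³.
A = π(1.25)² = 4.90874 m².
From F = γ·h_c·A, the centroid depth is h_c = 361/(9.06444 × 4.90874) = 8.11327 m.
The centroid is at the centre, 1.25 m below the top of the plate, so the highest point sits at h_top = 8.11327 − 1.25 = 6.86327 m below the surface.

d_top ≈ 6.86 m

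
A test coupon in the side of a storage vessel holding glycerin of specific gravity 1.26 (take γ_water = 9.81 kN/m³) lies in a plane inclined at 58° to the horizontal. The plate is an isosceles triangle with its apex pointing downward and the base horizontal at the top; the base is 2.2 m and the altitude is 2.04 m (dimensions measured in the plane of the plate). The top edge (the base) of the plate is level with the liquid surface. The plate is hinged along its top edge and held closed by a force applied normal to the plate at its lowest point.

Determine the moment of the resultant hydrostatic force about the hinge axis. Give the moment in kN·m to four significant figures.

M ≈ 16.32 kN·m

γ = 1.26 × 9.81 = 12.3606 kN/m³.
Let θ = 58° be the plate's angle to the horizontal; measure y along the incline from where the plane meets the free surface. Vertical depth h = y·sinθ with sinθ = 0.848048.
With the apex down, the centroid sits h/3 = 2.04/3 = 0.68 m below the base (the top edge), so y_c = 0.68 m and h_c = 0.68 × 0.848048 = 0.576673 m.
A = ½ × 2.2 × 2.04 = 2.244 m².
Resultant F = γ·h_c·A = 12.3606 × 0.576673 × 2.244 = 15.9953 kN.
I_c = b·h³/36 = 2.2 × 2.04³/36 = 0.518813 m⁴.
Centre of pressure: y_p = y_c + I_c/(y_c·A) = 0.68 + 0.518813/(0.68 × 2.244) = 0.68 + 0.34 = 1.02 m along the plane.
The resultant acts 0.68 + 0.34 = 1.02 m (along the plate) below the hinge at the top edge, so the moment about the hinge is M = F × 1.02 = 15.9953 × 1.02 = 16.3152 kN·m.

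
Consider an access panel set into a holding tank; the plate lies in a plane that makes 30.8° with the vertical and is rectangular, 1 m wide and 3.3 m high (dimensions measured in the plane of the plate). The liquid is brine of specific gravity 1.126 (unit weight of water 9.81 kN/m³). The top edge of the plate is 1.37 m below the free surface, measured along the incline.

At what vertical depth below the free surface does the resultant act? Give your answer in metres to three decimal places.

h_p = 2.852 m

γ = 1.126 × 9.81 = 11.04606 kN/m³.
The plate makes 30.8° with the vertical, i.e. θ = 90° − 30.8° = 59.2° to the horizontal. Measuring y along the incline from the free-surface line, vertical depth h = y·sinθ with sinθ = 0.858960.
The centroid lies 3.3/2 = 1.65 m below the top edge, so y_c = 1.37 + 1.65 = 3.02 m and h_c = 3.02 × 0.858960 = 2.59406 m.
A = 1 × 3.3 = 3.3 m².
Resultant F = γ·h_c·A = 11.04606 × 2.59406 × 3.3 = 94.5587 kN.
I_c = b·h³/12 = 1 × 3.3³/12 = 2.99475 m⁴.
Centre of pressure: y_p = y_c + I_c/(y_c·A) = 3.02 + 2.99475/(3.02 × 3.3) = 3.02 + 0.300497 = 3.3205 m along the plane.
Vertically, h_p = y_p·sinθ = 3.3205 × 0.858960 = 2.85218 m.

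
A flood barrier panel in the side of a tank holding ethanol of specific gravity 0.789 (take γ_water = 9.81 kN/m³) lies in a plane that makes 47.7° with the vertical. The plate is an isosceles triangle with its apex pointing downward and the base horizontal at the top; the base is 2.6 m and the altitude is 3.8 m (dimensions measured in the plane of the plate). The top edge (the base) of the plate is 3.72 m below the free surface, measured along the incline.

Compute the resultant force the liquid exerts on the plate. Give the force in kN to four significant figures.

F ≈ 128.3 kN

γ = 0.789 × 9.81 = 7.74009 kN/m³.
The plate makes 47.7° with the vertical, i.e. θ = 90° − 47.7° = 42.3° to the horizontal. Measuring y along the incline from the free-surface line, vertical depth h = y·sinθ with sinθ = 0.673013.
With the apex down, the centroid sits h/3 = 3.8/3 = 1.26667 m below the base (the top edge), so y_c = 3.72 + 1.26667 = 4.98667 m and h_c = 4.98667 × 0.673013 = 3.35609 m.
A = ½ × 2.6 × 3.8 = 4.94 m².
Resultant F = γ·h_c·A = 7.74009 × 3.35609 × 4.94 = 128.324 kN.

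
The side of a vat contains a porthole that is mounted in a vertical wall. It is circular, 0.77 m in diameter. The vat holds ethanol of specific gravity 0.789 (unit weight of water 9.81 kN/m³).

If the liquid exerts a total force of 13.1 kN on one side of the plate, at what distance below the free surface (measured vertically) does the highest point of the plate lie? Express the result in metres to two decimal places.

γ = 0.789 × 9.81 = 7.74009 kN/m³.
A = π(0.385)² = 0.465663 m².
From F = γ·h_c·A, the centroid depth is h_c = 13.1/(7.74009 × 0.465663) = 3.63457 m.
The centroid is at the centre, 0.385 m below the top of the plate, so the highest point sits at h_top = 3.63457 − 0.385 = 3.24957 m below the surface.

d_top ≈ 3.25 m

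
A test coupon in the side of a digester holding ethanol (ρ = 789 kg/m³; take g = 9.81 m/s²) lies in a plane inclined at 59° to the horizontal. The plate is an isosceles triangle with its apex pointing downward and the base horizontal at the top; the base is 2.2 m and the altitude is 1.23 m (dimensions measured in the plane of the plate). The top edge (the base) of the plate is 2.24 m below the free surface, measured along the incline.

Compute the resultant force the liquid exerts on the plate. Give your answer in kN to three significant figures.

F ≈ 23.8 kN

γ = ρg = 789 × 9.81 / 1000 = 7.74009 kN/m³.
Let θ = 59° be the plate's angle to the horizontal; measure y along the incline from where the plane meets the free surface. Vertical depth h = y·sinθ with sinθ = 0.857167.
With the apex down, the centroid sits h/3 = 1.23/3 = 0.41 m below the base (the top edge), so y_c = 2.24 + 0.41 = 2.65 m and h_c = 2.65 × 0.857167 = 2.27149 m.
A = ½ × 2.2 × 1.23 = 1.353 m².
Resultant F = γ·h_c·A = 7.74009 × 2.27149 × 1.353 = 23.7878 kN.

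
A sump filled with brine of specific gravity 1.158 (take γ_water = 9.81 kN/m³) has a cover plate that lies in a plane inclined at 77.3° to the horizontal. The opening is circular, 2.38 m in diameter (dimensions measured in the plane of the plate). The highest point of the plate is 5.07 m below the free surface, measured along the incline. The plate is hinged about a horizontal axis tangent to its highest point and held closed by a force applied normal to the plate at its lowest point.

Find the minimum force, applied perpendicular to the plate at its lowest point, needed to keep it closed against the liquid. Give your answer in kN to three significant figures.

P ≈ 162 kN

γ = 1.158 × 9.81 = 11.35998 kN/m³.
Let θ = 77.3° be the plate's angle to the horizontal; measure y along the incline from where the plane meets the free surface. Vertical depth h = y·sinθ with sinθ = 0.975535.
The centroid is at the centre, 1.19 m below the top of the plate, so y_c = 5.07 + 1.19 = 6.26 m and h_c = 6.26 × 0.975535 = 6.10685 m.
A = π(1.19)² = 4.44881 m².
Resultant F = γ·h_c·A = 11.35998 × 6.10685 × 4.44881 = 308.63 kN.
I_c = πr⁴/4 = π × 1.19⁴/4 = 1.57499 m⁴.
Centre of pressure: y_p = y_c + I_c/(y_c·A) = 6.26 + 1.57499/(6.26 × 4.44881) = 6.26 + 0.0565535 = 6.31655 m along the plane.
The resultant acts 1.19 + 0.0565535 = 1.24655 m (along the plate) below the hinge at the top edge, so the moment about the hinge is M = F × 1.24655 = 308.63 × 1.24655 = 384.723 kN·m.
A normal force at the bottom, 2.38 m from the hinge, must supply this moment: P = 384.723/2.38 = 161.648 kN.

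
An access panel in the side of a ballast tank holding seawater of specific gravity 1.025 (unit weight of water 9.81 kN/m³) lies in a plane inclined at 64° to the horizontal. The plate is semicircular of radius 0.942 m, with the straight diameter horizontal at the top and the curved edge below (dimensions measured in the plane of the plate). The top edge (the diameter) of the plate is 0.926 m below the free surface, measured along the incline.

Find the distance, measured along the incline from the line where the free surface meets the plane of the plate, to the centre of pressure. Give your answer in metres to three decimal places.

y_p = 1.373 m

γ = 1.025 × 9.81 = 10.05525 kN/m³.
Let θ = 64° be the plate's angle to the horizontal; measure y along the incline from where the plane meets the free surface. Vertical depth h = y·sinθ with sinθ = 0.898794.
The centroid of a semicircle lies 4r/(3π) = 0.399797 m from the diameter, here below the top edge, so y_c = 0.926 + 0.399797 = 1.3258 m and h_c = 1.3258 × 0.898794 = 1.19162 m.
A = πr²/2 = π × 0.942²/2 = 1.39387 m².
Resultant F = γ·h_c·A = 10.05525 × 1.19162 × 1.39387 = 16.7014 kN.
I_c = (π/8 − 8/(9π))·r⁴ = 0.109757 × 0.942⁴ = 0.0864243 m⁴.
Centre of pressure: y_p = y_c + I_c/(y_c·A) = 1.3258 + 0.0864243/(1.3258 × 1.39387) = 1.3258 + 0.0467666 = 1.37257 m along the plane.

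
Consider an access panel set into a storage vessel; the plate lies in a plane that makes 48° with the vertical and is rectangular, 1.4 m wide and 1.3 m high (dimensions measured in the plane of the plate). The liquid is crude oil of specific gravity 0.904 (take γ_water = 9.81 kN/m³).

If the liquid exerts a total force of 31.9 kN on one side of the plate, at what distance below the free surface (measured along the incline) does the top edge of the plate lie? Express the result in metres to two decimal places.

y_top ≈ 2.30 m

γ = 0.904 × 9.81 = 8.86824 kN/m³.
A = 1.4 × 1.3 = 1.82 m².
From F = γ·h_c·A, the centroid depth is h_c = 31.9/(8.86824 × 1.82) = 1.97643 m.
The plate makes 48° with the vertical, i.e. θ = 90° − 48° = 42° to the horizontal. Measuring y along the incline from the free-surface line, vertical depth h = y·sinθ with sinθ = 0.669131.
Along the incline, y_c = h_c/sinθ = 1.97643/0.669131 = 2.95373 m.
The centroid lies 1.3/2 = 0.65 m below the top edge, so the top edge sits at y_top = 2.95373 − 0.65 = 2.30373 m along the incline.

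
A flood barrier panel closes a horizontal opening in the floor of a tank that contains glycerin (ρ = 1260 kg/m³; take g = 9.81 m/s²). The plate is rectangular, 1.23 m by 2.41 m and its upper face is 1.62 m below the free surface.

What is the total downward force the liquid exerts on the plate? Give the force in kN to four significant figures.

F ≈ 59.36 kN

γ = ρg = 1260 × 9.81 / 1000 = 12.3606 kN/m³.
The plate is horizontal, so pressure is uniform at p = γ·h = 12.3606 × 1.62 = 20.0242 kN/m².
A = 1.23 × 2.41 = 2.9643 m².
F = p·A = 20.0242 × 2.9643 = 59.3577 kN.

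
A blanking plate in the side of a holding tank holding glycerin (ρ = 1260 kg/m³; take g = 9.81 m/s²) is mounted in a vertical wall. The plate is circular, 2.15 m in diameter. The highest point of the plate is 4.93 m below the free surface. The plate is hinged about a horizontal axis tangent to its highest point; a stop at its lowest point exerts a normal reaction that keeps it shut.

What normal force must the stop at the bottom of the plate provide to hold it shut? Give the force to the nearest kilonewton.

P ≈ 141 kN

γ = ρg = 1260 × 9.81 / 1000 = 12.3606 kN/m³.
The centroid is at the centre, 1.075 m below the top of the plate, so the centroid depth is h_c = 4.93 + 1.075 = 6.005 m.
A = π(1.075)² = 3.6305 m².
Resultant F = γ·h_c·A = 12.3606 × 6.005 × 3.6305 = 269.475 kN.
I_c = πr⁴/4 = π × 1.075⁴/4 = 1.04888 m⁴.
Centre of pressure: y_p = y_c + I_c/(y_c·A) = 6.005 + 1.04888/(6.005 × 3.6305) = 6.005 + 0.0481112 = 6.05311 m along the plane.
The resultant acts 1.075 + 0.0481112 = 1.12311 m (along the plate) below the hinge at the top edge, so the moment about the hinge is M = F × 1.12311 = 269.475 × 1.12311 = 302.65 kN·m.
A normal force at the bottom, 2.15 m from the hinge, must supply this moment: P = 302.65/2.15 = 140.767 kN.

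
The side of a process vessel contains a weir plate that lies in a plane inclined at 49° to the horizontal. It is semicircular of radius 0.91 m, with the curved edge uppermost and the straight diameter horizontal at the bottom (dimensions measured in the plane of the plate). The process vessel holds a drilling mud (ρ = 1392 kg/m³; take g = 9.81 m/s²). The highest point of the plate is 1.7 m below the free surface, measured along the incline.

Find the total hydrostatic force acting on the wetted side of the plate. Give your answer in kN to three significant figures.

γ = ρg = 1392 × 9.81 / 1000 = 13.65552 kN/m³.
Let θ = 49° be the plate's angle to the horizontal; measure y along the incline from where the plane meets the free surface. Vertical depth h = y·sinθ with sinθ = 0.754710.
The centroid lies 4r/(3π) = 0.386216 m above the diameter, so r − 4r/(3π) = 0.91 − 0.386216 = 0.523784 m below the topmost point, so y_c = 1.7 + 0.523784 = 2.22378 m and h_c = 2.22378 × 0.754710 = 1.67831 m.
A = πr²/2 = π × 0.91²/2 = 1.30078 m².
Resultant F = γ·h_c·A = 13.65552 × 1.67831 × 1.30078 = 29.8115 kN.

F ≈ 29.8 kN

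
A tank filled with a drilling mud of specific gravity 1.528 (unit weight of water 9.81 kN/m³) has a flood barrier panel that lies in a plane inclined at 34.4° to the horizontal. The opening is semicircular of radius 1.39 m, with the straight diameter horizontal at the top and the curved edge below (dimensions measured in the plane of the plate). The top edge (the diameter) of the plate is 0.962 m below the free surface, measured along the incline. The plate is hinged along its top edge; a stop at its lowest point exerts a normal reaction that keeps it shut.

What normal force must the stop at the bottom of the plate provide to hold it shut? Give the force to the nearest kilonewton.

P ≈ 19 kN

γ = 1.528 × 9.81 = 14.98968 kN/m³.
Let θ = 34.4° be the plate's angle to the horizontal; measure y along the incline from where the plane meets the free surface. Vertical depth h = y·sinθ with sinθ = 0.564967.
The centroid of a semicircle lies 4r/(3π) = 0.589934 m from the diameter, here below the top edge, so y_c = 0.962 + 0.589934 = 1.55193 m and h_c = 1.55193 × 0.564967 = 0.876789 m.
A = πr²/2 = π × 1.39²/2 = 3.03494 m².
Resultant F = γ·h_c·A = 14.98968 × 0.876789 × 3.03494 = 39.8876 kN.
I_c = (π/8 − 8/(9π))·r⁴ = 0.109757 × 1.39⁴ = 0.409724 m⁴.
Centre of pressure: y_p = y_c + I_c/(y_c·A) = 1.55193 + 0.409724/(1.55193 × 3.03494) = 1.55193 + 0.08699 = 1.63892 m along the plane.
The resultant acts 0.589934 + 0.08699 = 0.676924 m (along the plate) below the hinge at the top edge, so the moment about the hinge is M = F × 0.676924 = 39.8876 × 0.676924 = 27.0009 kN·m.
A normal force at the bottom, 1.39 m from the hinge, must supply this moment: P = 27.0009/1.39 = 19.4251 kN.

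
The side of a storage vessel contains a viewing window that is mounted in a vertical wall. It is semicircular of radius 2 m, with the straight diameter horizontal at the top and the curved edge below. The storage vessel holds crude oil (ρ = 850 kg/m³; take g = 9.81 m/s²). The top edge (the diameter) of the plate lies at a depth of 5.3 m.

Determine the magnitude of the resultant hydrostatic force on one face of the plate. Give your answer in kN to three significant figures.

γ = ρg = 850 × 9.81 / 1000 = 8.3385 kN/m³.
The centroid of a semicircle lies 4r/(3π) = 0.848826 m from the diameter, here below the top edge, so the centroid depth is h_c = 5.3 + 0.848826 = 6.14883 m.
A = πr²/2 = π × 2²/2 = 6.28319 m².
Resultant F = γ·h_c·A = 8.3385 × 6.14883 × 6.28319 = 322.152 kN.

F ≈ 322 kN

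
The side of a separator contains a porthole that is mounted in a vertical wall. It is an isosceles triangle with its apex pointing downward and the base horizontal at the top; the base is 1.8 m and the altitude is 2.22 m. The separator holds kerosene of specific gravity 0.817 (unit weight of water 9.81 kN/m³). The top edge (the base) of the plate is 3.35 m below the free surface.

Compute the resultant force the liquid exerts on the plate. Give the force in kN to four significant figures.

F ≈ 65.50 kN

γ = 0.817 × 9.81 = 8.01477 kN/m³.
With the apex down, the centroid sits h/3 = 2.22/3 = 0.74 m below the base (the top edge), so the centroid depth is h_c = 3.35 + 0.74 = 4.09 m.
A = ½ × 1.8 × 2.22 = 1.998 m².
Resultant F = γ·h_c·A = 8.01477 × 4.09 × 1.998 = 65.4953 kN.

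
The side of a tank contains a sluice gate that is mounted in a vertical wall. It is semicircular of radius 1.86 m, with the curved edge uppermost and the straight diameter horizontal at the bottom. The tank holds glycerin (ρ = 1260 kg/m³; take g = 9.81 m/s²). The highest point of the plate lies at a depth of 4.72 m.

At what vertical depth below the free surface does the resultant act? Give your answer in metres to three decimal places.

h_p = 5.832 m

γ = ρg = 1260 × 9.81 / 1000 = 12.3606 kN/m³.
The centroid lies 4r/(3π) = 0.789409 m above the diameter, so r − 4r/(3π) = 1.86 − 0.789409 = 1.07059 m below the topmost point, so the centroid depth is h_c = 4.72 + 1.07059 = 5.79059 m.
A = πr²/2 = π × 1.86²/2 = 5.43433 m².
Resultant F = γ·h_c·A = 12.3606 × 5.79059 × 5.43433 = 388.963 kN.
I_c = (π/8 − 8/(9π))·r⁴ = 0.109757 × 1.86⁴ = 1.31366 m⁴.
Centre of pressure: y_p = y_c + I_c/(y_c·A) = 5.79059 + 1.31366/(5.79059 × 5.43433) = 5.79059 + 0.0417459 = 5.83234 m along the plane.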